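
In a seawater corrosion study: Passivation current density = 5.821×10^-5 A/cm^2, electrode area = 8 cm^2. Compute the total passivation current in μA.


I = i_pass * A, then convert A → μA (×10^6)
I = 5.821×10^-5 * 8 * 10^6 = 465.68 μA

465.68 μA


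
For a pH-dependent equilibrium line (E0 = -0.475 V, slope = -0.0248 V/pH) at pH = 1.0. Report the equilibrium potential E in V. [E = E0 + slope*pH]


Apply the Pourbaix line equation: E = E0 + slope*pH
E = -0.475 + (-0.0248)*1.0 = -0.475 + (-0.0248) = -0.4998 V
Rounded to 4 decimal places: E = -0.4998 V

-0.4998 V


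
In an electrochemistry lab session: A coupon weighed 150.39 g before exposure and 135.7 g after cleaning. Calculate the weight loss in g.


Weight loss = initial − final
WL = 150.39 − 135.7 = 14.69 g

14.69 g


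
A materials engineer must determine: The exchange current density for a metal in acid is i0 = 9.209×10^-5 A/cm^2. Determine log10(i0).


i0 = 9.209×10^-5 A/cm^2
log10(i0) = -4.036

-4.036


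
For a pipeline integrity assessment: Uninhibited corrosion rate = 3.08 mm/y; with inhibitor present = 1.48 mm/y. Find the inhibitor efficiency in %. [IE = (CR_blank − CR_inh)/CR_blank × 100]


Apply the inhibitor-efficiency definition: IE = (CR_blank − CR_inh)/CR_blank × 100
IE = (3.08 − 1.48) / 3.08 × 100
IE = 1.6 / 3.08 × 100 = 51.9 %

51.9 %


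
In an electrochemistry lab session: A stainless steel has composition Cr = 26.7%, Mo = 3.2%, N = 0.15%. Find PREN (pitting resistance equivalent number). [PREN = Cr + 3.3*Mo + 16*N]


Apply the PREN formula: PREN = Cr + 3.3*Mo + 16*N
PREN = 26.7 + 3.3*3.2 + 16*0.15
PREN = 26.7 + 10.56 + 2.4 = 39.66

39.66


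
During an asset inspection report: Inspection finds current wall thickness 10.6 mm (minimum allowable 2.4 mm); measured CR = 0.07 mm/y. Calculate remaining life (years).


Apply the remaining-life relation: RL = (t_current − t_min) / CR
RL = (10.6 − 2.4) / 0.07 = 8.2 / 0.07 = 117.1 years

117.1 years


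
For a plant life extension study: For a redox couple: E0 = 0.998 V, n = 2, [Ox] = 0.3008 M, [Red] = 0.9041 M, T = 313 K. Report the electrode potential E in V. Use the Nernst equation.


Apply the Nernst equation: E = E0 + (RT/nF)*ln([Ox]/[Red])
Step 1: RT/nF = 8.314*313/(2*96485) = 0.01348542 V
Step 2: [Ox]/[Red] = 0.3008/0.9041 = 0.332707
Step 3: ln(0.332707) = -1.100493
Step 4: correction = 0.01348542 * -1.100493 = -0.015 V
E = 0.998 + -0.015 = 0.983 V

0.983 V


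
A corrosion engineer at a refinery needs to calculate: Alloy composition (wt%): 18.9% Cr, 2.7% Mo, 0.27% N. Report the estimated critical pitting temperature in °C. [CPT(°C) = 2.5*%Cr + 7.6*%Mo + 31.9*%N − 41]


Apply the ASTM G48 empirical CPT estimate: CPT(°C) = 2.5*%Cr + 7.6*%Mo + 31.9*%N − 41
2.5*18.9 = 47.25; 7.6*2.7 = 20.52; 31.9*0.27 = 8.613
CPT = 47.25 + 20.52 + 8.613 − 41 = 35.383 °C
Rounded to 0.1 °C: CPT ≈ 35.4 °C

35.4 °C


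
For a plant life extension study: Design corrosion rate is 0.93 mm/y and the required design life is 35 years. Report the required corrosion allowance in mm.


Corrosion allowance = CR × design life
CA = 0.93 * 35 = 32.55 mm

32.55 mm


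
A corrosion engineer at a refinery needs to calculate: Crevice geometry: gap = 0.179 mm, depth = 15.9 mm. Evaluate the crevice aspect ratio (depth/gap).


Aspect ratio = depth / gap
Ratio = 15.9 / 0.179 = 88.8

88.8


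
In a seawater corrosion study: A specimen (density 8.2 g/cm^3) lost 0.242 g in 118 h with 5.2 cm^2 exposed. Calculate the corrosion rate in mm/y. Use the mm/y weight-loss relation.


Apply the mm/y weight-loss relation: CR = 87600 * W / (D * A * T)
Numerator: 87600 * 0.242 = 21199.2
Denominator: 8.2 * 5.2 * 118 = 5031.52
CR = 21199.2 / 5031.52 = 4.21328 mm/y

4.21328 mm/y


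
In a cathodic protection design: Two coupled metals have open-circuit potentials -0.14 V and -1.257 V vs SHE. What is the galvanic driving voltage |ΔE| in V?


Driving voltage is the absolute potential difference.
|ΔE| = |-0.14 − (-1.257)| = 1.117 V

1.117 V


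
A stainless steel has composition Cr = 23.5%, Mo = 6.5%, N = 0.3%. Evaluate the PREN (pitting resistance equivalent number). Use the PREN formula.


Apply the PREN formula: PREN = Cr + 3.3*Mo + 16*N
PREN = 23.5 + 3.3*6.5 + 16*0.3
PREN = 23.5 + 21.45 + 4.8 = 49.75

49.75


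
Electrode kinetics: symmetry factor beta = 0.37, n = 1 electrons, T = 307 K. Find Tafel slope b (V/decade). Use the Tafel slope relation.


Apply the Tafel slope relation: b = 2.303*R*T/(beta*n*F)
Numerator: 2.303 * 8.314 * 307 = 5878.17
Denominator: 0.37 * 1 * 96485 = 35699.45
b = 5878.17 / 35699.45 = 0.1647 V/decade

0.1647 V/decade


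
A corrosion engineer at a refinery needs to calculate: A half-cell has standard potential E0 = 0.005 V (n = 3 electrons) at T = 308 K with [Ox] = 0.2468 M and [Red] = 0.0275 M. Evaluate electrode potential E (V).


Apply the Nernst equation: E = E0 + (RT/nF)*ln([Ox]/[Red])
Step 1: RT/nF = 8.314*308/(3*96485) = 0.00884667 V
Step 2: [Ox]/[Red] = 0.2468/0.0275 = 8.974545
Step 3: ln(8.974545) = 2.194392
Step 4: correction = 0.00884667 * 2.194392 = 0.019 V
E = 0.005 + 0.019 = 0.024 V

0.024 V


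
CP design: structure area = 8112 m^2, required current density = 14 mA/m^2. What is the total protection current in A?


I = area * current density, then convert mA → A (÷1000)
I = 8112 * 14 / 1000 = 113.57 A

113.57 A


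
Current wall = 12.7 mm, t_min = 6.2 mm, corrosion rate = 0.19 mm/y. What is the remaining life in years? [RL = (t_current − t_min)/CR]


Apply the remaining-life relation: RL = (t_current − t_min) / CR
RL = (12.7 − 6.2) / 0.19 = 6.5 / 0.19 = 34.2 years

34.2 years


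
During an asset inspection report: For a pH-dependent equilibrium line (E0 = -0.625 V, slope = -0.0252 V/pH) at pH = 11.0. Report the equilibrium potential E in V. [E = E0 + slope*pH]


Apply the Pourbaix line equation: E = E0 + slope*pH
E = -0.625 + (-0.0252)*11.0 = -0.625 + (-0.2772) = -0.9022 V
Rounded to 4 decimal places: E = -0.9022 V

-0.9022 V


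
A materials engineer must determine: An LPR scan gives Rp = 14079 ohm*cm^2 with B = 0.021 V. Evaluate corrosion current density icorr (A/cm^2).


Apply the Stern-Geary relation: icorr = B / Rp
icorr = 0.021 / 14079 = 1.492×10^-6 A/cm^2

1.492×10^-6 A/cm^2


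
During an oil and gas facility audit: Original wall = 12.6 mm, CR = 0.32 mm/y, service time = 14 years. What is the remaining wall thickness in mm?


Remaining wall = original − CR × time
t = 12.6 − 0.32*14 = 12.6 − 4.48 = 8.12 mm

8.12 mm


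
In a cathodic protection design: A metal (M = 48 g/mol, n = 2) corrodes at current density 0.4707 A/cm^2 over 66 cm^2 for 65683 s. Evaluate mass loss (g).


Apply Faraday's law: m = i*A*t*M / (n*F)
Total charge passed Q = i*A*t = 0.4707*66*65683 = 2040521.2146 C
m = Q*M/(n*F) = 2040521.2146*48/(2*96485) = 507.566 g

507.566 g


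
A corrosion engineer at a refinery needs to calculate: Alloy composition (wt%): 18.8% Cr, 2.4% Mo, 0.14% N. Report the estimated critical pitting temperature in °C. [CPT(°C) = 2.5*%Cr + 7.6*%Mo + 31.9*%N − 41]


Apply the ASTM G48 empirical CPT estimate: CPT(°C) = 2.5*%Cr + 7.6*%Mo + 31.9*%N − 41
2.5*18.8 = 47; 7.6*2.4 = 18.24; 31.9*0.14 = 4.466
CPT = 47 + 18.24 + 4.466 − 41 = 28.706 °C
Rounded to 0.1 °C: CPT ≈ 28.7 °C

28.7 °C


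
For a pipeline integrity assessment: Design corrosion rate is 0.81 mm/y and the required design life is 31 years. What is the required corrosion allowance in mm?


Corrosion allowance = CR × design life
CA = 0.81 * 31 = 25.11 mm

25.11 mm


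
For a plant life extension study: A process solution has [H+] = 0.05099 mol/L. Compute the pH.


pH = −log10[H+]
pH = −log10(0.05099) = 1.29

1.29


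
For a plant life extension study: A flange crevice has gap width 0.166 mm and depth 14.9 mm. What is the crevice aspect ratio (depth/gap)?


Aspect ratio = depth / gap
Ratio = 14.9 / 0.166 = 89.8

89.8


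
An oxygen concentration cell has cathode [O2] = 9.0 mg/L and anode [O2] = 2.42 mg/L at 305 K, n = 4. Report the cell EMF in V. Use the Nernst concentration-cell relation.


Apply the Nernst concentration-cell relation: E = (RT/nF)*ln(C_cathode/C_anode)
RT/nF = 8.314*305/(4*96485) = 0.00657037 V
ln(9.0/2.42) = 1.31346
E = 0.00657037 * 1.31346 = 0.00863 V

0.00863 V


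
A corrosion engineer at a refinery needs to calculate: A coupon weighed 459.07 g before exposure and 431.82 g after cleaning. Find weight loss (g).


Weight loss = initial − final
WL = 459.07 − 431.82 = 27.25 g

27.25 g


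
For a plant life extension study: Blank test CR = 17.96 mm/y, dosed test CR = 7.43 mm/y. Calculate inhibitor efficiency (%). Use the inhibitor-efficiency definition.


Apply the inhibitor-efficiency definition: IE = (CR_blank − CR_inh)/CR_blank × 100
IE = (17.96 − 7.43) / 17.96 × 100
IE = 10.53 / 17.96 × 100 = 58.6 %

58.6 %


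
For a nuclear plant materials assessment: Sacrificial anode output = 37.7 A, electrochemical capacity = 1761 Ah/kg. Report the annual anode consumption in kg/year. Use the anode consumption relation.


Annual consumption = current * hours per year / capacity
Rate = 37.7 * 8760 / 1761 = 187.5 kg/year

187.5 kg/year


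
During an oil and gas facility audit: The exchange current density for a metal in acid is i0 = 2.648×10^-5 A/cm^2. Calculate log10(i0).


i0 = 2.648×10^-5 A/cm^2
log10(i0) = -4.577

-4.577


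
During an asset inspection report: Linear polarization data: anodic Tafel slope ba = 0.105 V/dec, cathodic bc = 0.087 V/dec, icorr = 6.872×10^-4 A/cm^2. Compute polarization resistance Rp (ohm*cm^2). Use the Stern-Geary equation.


Apply the Stern-Geary equation: Rp = ba*bc / (2.303*icorr*(ba+bc))
ba*bc = 0.105*0.087 = 0.009135
ba+bc = 0.192; 2.303*icorr*(ba+bc) = 2.303*6.872×10^-4*0.192 = 3.0386335×10^-4
Rp = 0.009135 / 3.0386335×10^-4 = 30.1 ohm*cm^2

30.1 ohm*cm^2


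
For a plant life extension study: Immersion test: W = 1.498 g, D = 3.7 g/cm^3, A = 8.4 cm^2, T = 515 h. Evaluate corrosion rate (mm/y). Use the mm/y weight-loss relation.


Apply the mm/y weight-loss relation: CR = 87600 * W / (D * A * T)
Numerator: 87600 * 1.498 = 131224.8
Denominator: 3.7 * 8.4 * 515 = 16006.2
CR = 131224.8 / 16006.2 = 8.198373 mm/y

8.198373 mm/y


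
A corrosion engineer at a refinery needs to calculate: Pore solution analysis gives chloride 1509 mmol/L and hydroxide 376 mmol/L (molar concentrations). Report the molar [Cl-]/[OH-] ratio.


Threshold parameter = [Cl-] / [OH-] (molar basis; both in mmol/L, so units cancel)
Ratio = 1509 / 376 = 4.01

4.01


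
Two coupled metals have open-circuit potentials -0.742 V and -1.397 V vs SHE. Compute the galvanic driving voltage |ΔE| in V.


Driving voltage is the absolute potential difference.
|ΔE| = |-0.742 − (-1.397)| = 0.655 V

0.655 V


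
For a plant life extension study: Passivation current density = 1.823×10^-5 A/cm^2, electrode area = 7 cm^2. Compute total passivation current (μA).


I = i_pass * A, then convert A → μA (×10^6)
I = 1.823×10^-5 * 7 * 10^6 = 127.61 μA

127.61 μA


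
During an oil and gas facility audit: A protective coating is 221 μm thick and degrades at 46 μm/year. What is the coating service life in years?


Service life = thickness / degradation rate
Life = 221 / 46 = 4.8 years

4.8 years


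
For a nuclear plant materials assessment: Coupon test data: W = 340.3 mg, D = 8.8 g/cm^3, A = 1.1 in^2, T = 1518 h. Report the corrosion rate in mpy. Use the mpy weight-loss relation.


Apply the mpy weight-loss relation: CR = 534 * W / (D * A * T)
Numerator: 534 * 340.3 = 181720.2
Denominator: 8.8 * 1.1 * 1518 = 14694.24
CR = 181720.2 / 14694.24 = 12.36676 mpy

12.36676 mpy


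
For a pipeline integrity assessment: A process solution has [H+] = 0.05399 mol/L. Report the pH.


pH = −log10[H+]
pH = −log10(0.05399) = 1.27

1.27


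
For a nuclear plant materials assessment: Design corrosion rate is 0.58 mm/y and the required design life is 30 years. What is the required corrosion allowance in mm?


Corrosion allowance = CR × design life
CA = 0.58 * 30 = 17.4 mm

17.4 mm


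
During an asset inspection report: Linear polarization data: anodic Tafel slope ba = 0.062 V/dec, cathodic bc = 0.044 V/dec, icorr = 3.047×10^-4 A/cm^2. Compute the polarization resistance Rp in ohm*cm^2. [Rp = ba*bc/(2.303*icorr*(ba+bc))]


Apply the Stern-Geary equation: Rp = ba*bc / (2.303*icorr*(ba+bc))
ba*bc = 0.062*0.044 = 0.002728
ba+bc = 0.106; 2.303*icorr*(ba+bc) = 2.303*3.047×10^-4*0.106 = 7.4382755×10^-5
Rp = 0.002728 / 7.4382755×10^-5 = 36.68 ohm*cm^2

36.68 ohm*cm^2


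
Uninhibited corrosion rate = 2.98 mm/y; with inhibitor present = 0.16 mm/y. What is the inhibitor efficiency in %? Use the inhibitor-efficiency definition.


Apply the inhibitor-efficiency definition: IE = (CR_blank − CR_inh)/CR_blank × 100
IE = (2.98 − 0.16) / 2.98 × 100
IE = 2.82 / 2.98 × 100 = 94.6 %

94.6 %


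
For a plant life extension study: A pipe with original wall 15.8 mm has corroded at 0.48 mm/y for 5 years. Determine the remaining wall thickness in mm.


Remaining wall = original − CR × time
t = 15.8 − 0.48*5 = 15.8 − 2.4 = 13.4 mm

13.4 mm


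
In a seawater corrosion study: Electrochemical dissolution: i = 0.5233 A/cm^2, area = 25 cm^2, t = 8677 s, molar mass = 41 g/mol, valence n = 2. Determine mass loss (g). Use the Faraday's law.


Apply Faraday's law: m = i*A*t*M / (n*F)
Total charge passed Q = i*A*t = 0.5233*25*8677 = 113516.8525 C
m = Q*M/(n*F) = 113516.8525*41/(2*96485) = 24.11873 g

24.11873 g


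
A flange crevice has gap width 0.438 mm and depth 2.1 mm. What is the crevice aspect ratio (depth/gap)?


Aspect ratio = depth / gap
Ratio = 2.1 / 0.438 = 4.8

4.8


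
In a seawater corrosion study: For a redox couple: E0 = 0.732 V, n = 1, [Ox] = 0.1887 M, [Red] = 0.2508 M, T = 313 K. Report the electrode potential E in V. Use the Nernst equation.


Apply the Nernst equation: E = E0 + (RT/nF)*ln([Ox]/[Red])
Step 1: RT/nF = 8.314*313/(1*96485) = 0.02697085 V
Step 2: [Ox]/[Red] = 0.1887/0.2508 = 0.752392
Step 3: ln(0.752392) = -0.284498
Step 4: correction = 0.02697085 * -0.284498 = -0.008 V
E = 0.732 + -0.008 = 0.724 V

0.724 V


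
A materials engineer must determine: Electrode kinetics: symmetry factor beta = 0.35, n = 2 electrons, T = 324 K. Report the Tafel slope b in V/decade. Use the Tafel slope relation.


Apply the Tafel slope relation: b = 2.303*R*T/(beta*n*F)
Numerator: 2.303 * 8.314 * 324 = 6203.67
Denominator: 0.35 * 2 * 96485 = 67539.5
b = 6203.67 / 67539.5 = 0.0919 V/decade

0.0919 V/decade


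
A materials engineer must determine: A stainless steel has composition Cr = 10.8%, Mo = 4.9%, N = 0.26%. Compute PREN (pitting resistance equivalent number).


Apply the PREN formula: PREN = Cr + 3.3*Mo + 16*N
PREN = 10.8 + 3.3*4.9 + 16*0.26
PREN = 10.8 + 16.17 + 4.16 = 31.13

31.13


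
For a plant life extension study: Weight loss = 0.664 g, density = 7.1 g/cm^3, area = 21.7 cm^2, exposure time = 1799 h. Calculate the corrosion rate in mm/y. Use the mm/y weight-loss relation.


Apply the mm/y weight-loss relation: CR = 87600 * W / (D * A * T)
Numerator: 87600 * 0.664 = 58166.4
Denominator: 7.1 * 21.7 * 1799 = 277171.93
CR = 58166.4 / 277171.93 = 0.209857 mm/y

0.209857 mm/y


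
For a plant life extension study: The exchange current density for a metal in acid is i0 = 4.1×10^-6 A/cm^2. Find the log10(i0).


i0 = 4.1×10^-6 A/cm^2
log10(i0) = -5.387

-5.387


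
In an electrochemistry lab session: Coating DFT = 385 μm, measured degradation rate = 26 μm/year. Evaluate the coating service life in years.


Service life = thickness / degradation rate
Life = 385 / 26 = 14.8 years

14.8 years


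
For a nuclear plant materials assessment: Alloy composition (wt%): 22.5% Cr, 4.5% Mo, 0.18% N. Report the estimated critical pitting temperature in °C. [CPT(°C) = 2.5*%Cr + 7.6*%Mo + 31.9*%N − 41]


Apply the ASTM G48 empirical CPT estimate: CPT(°C) = 2.5*%Cr + 7.6*%Mo + 31.9*%N − 41
2.5*22.5 = 56.25; 7.6*4.5 = 34.2; 31.9*0.18 = 5.742
CPT = 56.25 + 34.2 + 5.742 − 41 = 55.192 °C
Rounded to 0.1 °C: CPT ≈ 55.2 °C

55.2 °C


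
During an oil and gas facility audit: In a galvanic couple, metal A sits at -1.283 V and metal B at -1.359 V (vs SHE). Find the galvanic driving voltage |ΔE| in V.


Driving voltage is the absolute potential difference.
|ΔE| = |-1.283 − (-1.359)| = 0.076 V

0.076 V


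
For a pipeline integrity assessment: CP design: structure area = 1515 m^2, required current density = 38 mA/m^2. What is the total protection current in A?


I = area * current density, then convert mA → A (÷1000)
I = 1515 * 38 / 1000 = 57.57 A

57.57 A


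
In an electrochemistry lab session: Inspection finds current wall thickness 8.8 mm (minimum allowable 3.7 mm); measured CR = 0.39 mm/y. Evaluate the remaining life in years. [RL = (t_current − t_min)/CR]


Apply the remaining-life relation: RL = (t_current − t_min) / CR
RL = (8.8 − 3.7) / 0.39 = 5.1 / 0.39 = 13.1 years

13.1 years


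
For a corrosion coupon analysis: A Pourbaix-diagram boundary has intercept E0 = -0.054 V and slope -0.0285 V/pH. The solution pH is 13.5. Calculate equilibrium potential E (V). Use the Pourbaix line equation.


Apply the Pourbaix line equation: E = E0 + slope*pH
E = -0.054 + (-0.0285)*13.5 = -0.054 + (-0.38475) = -0.43875 V
Rounded to 3 decimal places: E = -0.439 V

-0.439 V


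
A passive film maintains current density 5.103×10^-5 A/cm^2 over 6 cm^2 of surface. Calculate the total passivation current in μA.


I = i_pass * A, then convert A → μA (×10^6)
I = 5.103×10^-5 * 6 * 10^6 = 306.18 μA

306.18 μA


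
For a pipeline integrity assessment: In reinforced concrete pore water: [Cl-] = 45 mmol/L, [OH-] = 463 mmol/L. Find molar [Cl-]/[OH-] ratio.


Threshold parameter = [Cl-] / [OH-] (molar basis; both in mmol/L, so units cancel)
Ratio = 45 / 463 = 0.1

0.1


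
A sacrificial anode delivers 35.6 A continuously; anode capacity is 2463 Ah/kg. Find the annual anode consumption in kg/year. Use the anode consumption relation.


Annual consumption = current * hours per year / capacity
Rate = 35.6 * 8760 / 2463 = 126.6 kg/year

126.6 kg/year


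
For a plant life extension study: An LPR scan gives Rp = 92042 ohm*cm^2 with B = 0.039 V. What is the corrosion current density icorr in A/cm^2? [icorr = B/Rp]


Apply the Stern-Geary relation: icorr = B / Rp
icorr = 0.039 / 92042 = 4.237×10^-7 A/cm^2

4.237×10^-7 A/cm^2


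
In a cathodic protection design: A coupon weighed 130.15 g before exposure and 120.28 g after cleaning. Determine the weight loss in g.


Weight loss = initial − final
WL = 130.15 − 120.28 = 9.87 g

9.87 g


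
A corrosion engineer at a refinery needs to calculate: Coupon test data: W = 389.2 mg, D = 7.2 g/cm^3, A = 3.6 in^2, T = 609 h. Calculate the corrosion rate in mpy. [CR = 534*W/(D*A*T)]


Apply the mpy weight-loss relation: CR = 534 * W / (D * A * T)
Numerator: 534 * 389.2 = 207832.8
Denominator: 7.2 * 3.6 * 609 = 15785.28
CR = 207832.8 / 15785.28 = 13.1662 mpy

13.1662 mpy


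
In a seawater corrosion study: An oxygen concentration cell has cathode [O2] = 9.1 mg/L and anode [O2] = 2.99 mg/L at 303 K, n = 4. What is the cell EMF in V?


Apply the Nernst concentration-cell relation: E = (RT/nF)*ln(C_cathode/C_anode)
RT/nF = 8.314*303/(4*96485) = 0.00652729 V
ln(9.1/2.99) = 1.113
E = 0.00652729 * 1.113 = 0.00726 V

0.00726 V


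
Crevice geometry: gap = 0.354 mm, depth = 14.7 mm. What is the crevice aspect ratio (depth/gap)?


Aspect ratio = depth / gap
Ratio = 14.7 / 0.354 = 41.5

41.5


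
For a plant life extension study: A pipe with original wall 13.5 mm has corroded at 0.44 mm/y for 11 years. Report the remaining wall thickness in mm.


Remaining wall = original − CR × time
t = 13.5 − 0.44*11 = 13.5 − 4.84 = 8.66 mm

8.66 mm


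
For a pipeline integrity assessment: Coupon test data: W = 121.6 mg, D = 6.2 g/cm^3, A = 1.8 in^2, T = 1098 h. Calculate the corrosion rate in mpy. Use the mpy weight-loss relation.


Apply the mpy weight-loss relation: CR = 534 * W / (D * A * T)
Numerator: 534 * 121.6 = 64934.4
Denominator: 6.2 * 1.8 * 1098 = 12253.68
CR = 64934.4 / 12253.68 = 5.29918 mpy

5.29918 mpy


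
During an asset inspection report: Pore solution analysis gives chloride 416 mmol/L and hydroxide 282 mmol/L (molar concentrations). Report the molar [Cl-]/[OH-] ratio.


Threshold parameter = [Cl-] / [OH-] (molar basis; both in mmol/L, so units cancel)
Ratio = 416 / 282 = 1.48

1.48


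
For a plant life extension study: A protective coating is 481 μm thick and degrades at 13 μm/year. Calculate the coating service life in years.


Service life = thickness / degradation rate
Life = 481 / 13 = 37.0 years

37.0 years


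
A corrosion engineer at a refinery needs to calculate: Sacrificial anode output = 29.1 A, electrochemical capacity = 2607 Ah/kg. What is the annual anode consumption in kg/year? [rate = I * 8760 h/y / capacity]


Annual consumption = current * hours per year / capacity
Rate = 29.1 * 8760 / 2607 = 97.8 kg/year

97.8 kg/year


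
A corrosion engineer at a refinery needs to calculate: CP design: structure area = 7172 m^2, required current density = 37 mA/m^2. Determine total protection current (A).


I = area * current density, then convert mA → A (÷1000)
I = 7172 * 37 / 1000 = 265.36 A

265.36 A


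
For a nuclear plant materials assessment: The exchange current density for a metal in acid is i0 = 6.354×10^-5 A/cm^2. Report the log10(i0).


i0 = 6.354×10^-5 A/cm^2
log10(i0) = -4.197

-4.197


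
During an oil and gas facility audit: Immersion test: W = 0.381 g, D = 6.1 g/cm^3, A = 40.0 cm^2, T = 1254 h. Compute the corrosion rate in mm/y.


Apply the mm/y weight-loss relation: CR = 87600 * W / (D * A * T)
Numerator: 87600 * 0.381 = 33375.6
Denominator: 6.1 * 40.0 * 1254 = 305976.0
CR = 33375.6 / 305976.0 = 0.1091 mm/y

0.1091 mm/y


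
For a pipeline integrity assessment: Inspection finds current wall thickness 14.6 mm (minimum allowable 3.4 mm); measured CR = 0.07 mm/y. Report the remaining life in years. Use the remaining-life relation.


Apply the remaining-life relation: RL = (t_current − t_min) / CR
RL = (14.6 − 3.4) / 0.07 = 11.2 / 0.07 = 160.0 years

160.0 years


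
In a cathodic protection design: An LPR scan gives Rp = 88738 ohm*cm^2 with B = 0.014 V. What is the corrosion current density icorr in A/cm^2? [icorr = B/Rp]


Apply the Stern-Geary relation: icorr = B / Rp
icorr = 0.014 / 88738 = 1.578×10^-7 A/cm^2

1.578×10^-7 A/cm^2


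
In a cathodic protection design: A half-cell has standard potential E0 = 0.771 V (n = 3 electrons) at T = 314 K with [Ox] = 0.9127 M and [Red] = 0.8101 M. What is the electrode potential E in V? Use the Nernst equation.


Apply the Nernst equation: E = E0 + (RT/nF)*ln([Ox]/[Red])
Step 1: RT/nF = 8.314*314/(3*96485) = 0.009019 V
Step 2: [Ox]/[Red] = 0.9127/0.8101 = 1.126651
Step 3: ln(1.126651) = 0.11925
Step 4: correction = 0.009019 * 0.11925 = 0.0011 V
E = 0.771 + 0.0011 = 0.7721 V

0.7721 V


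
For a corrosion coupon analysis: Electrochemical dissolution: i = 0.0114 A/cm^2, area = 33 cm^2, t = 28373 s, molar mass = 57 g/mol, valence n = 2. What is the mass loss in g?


Apply Faraday's law: m = i*A*t*M / (n*F)
Total charge passed Q = i*A*t = 0.0114*33*28373 = 10673.9226 C
m = Q*M/(n*F) = 10673.9226*57/(2*96485) = 3.1529 g

3.1529 g


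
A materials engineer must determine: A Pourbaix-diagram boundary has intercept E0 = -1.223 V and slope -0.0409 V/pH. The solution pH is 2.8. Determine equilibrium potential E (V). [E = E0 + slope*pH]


Apply the Pourbaix line equation: E = E0 + slope*pH
E = -1.223 + (-0.0409)*2.8 = -1.223 + (-0.11452) = -1.33752 V
Rounded to 3 decimal places: E = -1.338 V

-1.338 V


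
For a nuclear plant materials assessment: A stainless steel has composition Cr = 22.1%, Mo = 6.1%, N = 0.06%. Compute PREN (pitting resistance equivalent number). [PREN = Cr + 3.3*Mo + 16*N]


Apply the PREN formula: PREN = Cr + 3.3*Mo + 16*N
PREN = 22.1 + 3.3*6.1 + 16*0.06
PREN = 22.1 + 20.13 + 0.96 = 43.19

43.19


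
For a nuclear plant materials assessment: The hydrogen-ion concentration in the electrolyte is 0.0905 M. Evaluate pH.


pH = −log10[H+]
pH = −log10(0.0905) = 1.04

1.04


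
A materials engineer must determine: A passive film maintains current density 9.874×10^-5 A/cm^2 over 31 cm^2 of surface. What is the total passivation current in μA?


I = i_pass * A, then convert A → μA (×10^6)
I = 9.874×10^-5 * 31 * 10^6 = 3060.94 μA

3060.94 μA


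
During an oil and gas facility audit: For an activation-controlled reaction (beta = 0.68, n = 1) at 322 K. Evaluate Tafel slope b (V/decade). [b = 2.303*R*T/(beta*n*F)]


Apply the Tafel slope relation: b = 2.303*R*T/(beta*n*F)
Numerator: 2.303 * 8.314 * 322 = 6165.38
Denominator: 0.68 * 1 * 96485 = 65609.8
b = 6165.38 / 65609.8 = 0.094 V/decade

0.094 V/decade


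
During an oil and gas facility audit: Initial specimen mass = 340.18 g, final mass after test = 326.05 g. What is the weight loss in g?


Weight loss = initial − final
WL = 340.18 − 326.05 = 14.13 g

14.13 g


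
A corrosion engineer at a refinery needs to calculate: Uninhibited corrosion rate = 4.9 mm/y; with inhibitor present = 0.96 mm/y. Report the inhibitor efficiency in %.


Apply the inhibitor-efficiency definition: IE = (CR_blank − CR_inh)/CR_blank × 100
IE = (4.9 − 0.96) / 4.9 × 100
IE = 3.94 / 4.9 × 100 = 80.4 %

80.4 %


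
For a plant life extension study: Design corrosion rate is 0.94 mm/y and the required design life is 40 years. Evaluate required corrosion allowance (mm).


Corrosion allowance = CR × design life
CA = 0.94 * 40 = 37.6 mm

37.6 mm


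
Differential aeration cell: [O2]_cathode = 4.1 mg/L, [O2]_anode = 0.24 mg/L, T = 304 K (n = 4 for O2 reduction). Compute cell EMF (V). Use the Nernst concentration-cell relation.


Apply the Nernst concentration-cell relation: E = (RT/nF)*ln(C_cathode/C_anode)
RT/nF = 8.314*304/(4*96485) = 0.00654883 V
ln(4.1/0.24) = 2.8381
E = 0.00654883 * 2.8381 = 0.01859 V

0.01859 V


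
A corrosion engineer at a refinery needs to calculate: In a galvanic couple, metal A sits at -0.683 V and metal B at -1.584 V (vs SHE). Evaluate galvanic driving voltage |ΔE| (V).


Driving voltage is the absolute potential difference.
|ΔE| = |-0.683 − (-1.584)| = 0.901 V

0.901 V


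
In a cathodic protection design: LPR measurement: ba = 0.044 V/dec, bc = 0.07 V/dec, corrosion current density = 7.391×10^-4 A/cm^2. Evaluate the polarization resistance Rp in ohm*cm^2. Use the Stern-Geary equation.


Apply the Stern-Geary equation: Rp = ba*bc / (2.303*icorr*(ba+bc))
ba*bc = 0.044*0.07 = 0.00308
ba+bc = 0.114; 2.303*icorr*(ba+bc) = 2.303*7.391×10^-4*0.114 = 1.9404479×10^-4
Rp = 0.00308 / 1.9404479×10^-4 = 15.9 ohm*cm^2

15.9 ohm*cm^2


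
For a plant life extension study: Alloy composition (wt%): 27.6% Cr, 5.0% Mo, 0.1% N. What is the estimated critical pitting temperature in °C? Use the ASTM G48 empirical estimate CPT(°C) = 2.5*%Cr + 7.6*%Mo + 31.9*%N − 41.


Apply the ASTM G48 empirical CPT estimate: CPT(°C) = 2.5*%Cr + 7.6*%Mo + 31.9*%N − 41
2.5*27.6 = 69; 7.6*5.0 = 38; 31.9*0.1 = 3.19
CPT = 69 + 38 + 3.19 − 41 = 69.19 °C
Rounded to 0.1 °C: CPT ≈ 69.2 °C

69.2 °C


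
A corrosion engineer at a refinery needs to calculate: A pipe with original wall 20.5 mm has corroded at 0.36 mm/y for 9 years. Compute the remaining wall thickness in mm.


Remaining wall = original − CR × time
t = 20.5 − 0.36*9 = 20.5 − 3.24 = 17.26 mm

17.26 mm


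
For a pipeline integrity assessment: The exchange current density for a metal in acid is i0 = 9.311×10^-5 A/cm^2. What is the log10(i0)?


i0 = 9.311×10^-5 A/cm^2
log10(i0) = -4.031

-4.031


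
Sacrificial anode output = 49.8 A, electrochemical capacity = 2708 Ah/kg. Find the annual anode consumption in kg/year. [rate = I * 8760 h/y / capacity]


Annual consumption = current * hours per year / capacity
Rate = 49.8 * 8760 / 2708 = 161.1 kg/year

161.1 kg/year


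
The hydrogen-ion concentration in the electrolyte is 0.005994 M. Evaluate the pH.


pH = −log10[H+]
pH = −log10(0.005994) = 2.22

2.22


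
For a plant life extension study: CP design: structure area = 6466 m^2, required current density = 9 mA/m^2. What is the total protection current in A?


I = area * current density, then convert mA → A (÷1000)
I = 6466 * 9 / 1000 = 58.19 A

58.19 A


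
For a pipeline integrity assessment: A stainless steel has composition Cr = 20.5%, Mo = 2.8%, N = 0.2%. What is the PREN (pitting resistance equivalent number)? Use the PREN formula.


Apply the PREN formula: PREN = Cr + 3.3*Mo + 16*N
PREN = 20.5 + 3.3*2.8 + 16*0.2
PREN = 20.5 + 9.24 + 3.2 = 32.94

32.94


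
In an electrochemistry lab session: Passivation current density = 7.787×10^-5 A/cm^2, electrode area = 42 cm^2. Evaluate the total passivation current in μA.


I = i_pass * A, then convert A → μA (×10^6)
I = 7.787×10^-5 * 42 * 10^6 = 3270.54 μA

3270.54 μA


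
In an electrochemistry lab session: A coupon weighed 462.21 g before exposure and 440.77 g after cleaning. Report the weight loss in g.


Weight loss = initial − final
WL = 462.21 − 440.77 = 21.44 g

21.44 g


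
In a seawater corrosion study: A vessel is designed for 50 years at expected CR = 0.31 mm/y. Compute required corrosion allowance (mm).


Corrosion allowance = CR × design life
CA = 0.31 * 50 = 15.5 mm

15.5 mm


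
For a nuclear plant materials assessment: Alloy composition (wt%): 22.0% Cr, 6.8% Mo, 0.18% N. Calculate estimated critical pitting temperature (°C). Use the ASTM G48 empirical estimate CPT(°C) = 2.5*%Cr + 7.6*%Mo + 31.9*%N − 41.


Apply the ASTM G48 empirical CPT estimate: CPT(°C) = 2.5*%Cr + 7.6*%Mo + 31.9*%N − 41
2.5*22.0 = 55; 7.6*6.8 = 51.68; 31.9*0.18 = 5.742
CPT = 55 + 51.68 + 5.742 − 41 = 71.422 °C
Rounded to 0.1 °C: CPT ≈ 71.4 °C

71.4 °C


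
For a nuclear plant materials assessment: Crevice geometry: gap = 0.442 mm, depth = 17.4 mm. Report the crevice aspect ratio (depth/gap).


Aspect ratio = depth / gap
Ratio = 17.4 / 0.442 = 39.4

39.4


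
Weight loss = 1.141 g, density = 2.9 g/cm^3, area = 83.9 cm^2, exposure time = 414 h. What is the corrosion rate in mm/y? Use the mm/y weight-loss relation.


Apply the mm/y weight-loss relation: CR = 87600 * W / (D * A * T)
Numerator: 87600 * 1.141 = 99951.6
Denominator: 2.9 * 83.9 * 414 = 100730.34
CR = 99951.6 / 100730.34 = 0.99227 mm/y

0.99227 mm/y


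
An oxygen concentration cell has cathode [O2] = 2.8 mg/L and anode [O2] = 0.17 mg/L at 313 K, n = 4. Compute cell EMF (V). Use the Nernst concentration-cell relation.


Apply the Nernst concentration-cell relation: E = (RT/nF)*ln(C_cathode/C_anode)
RT/nF = 8.314*313/(4*96485) = 0.00674271 V
ln(2.8/0.17) = 2.80158
E = 0.00674271 * 2.80158 = 0.01889 V

0.01889 V


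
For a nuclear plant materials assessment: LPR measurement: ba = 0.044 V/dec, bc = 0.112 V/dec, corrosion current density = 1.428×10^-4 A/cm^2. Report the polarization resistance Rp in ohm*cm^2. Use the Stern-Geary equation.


Apply the Stern-Geary equation: Rp = ba*bc / (2.303*icorr*(ba+bc))
ba*bc = 0.044*0.112 = 0.004928
ba+bc = 0.156; 2.303*icorr*(ba+bc) = 2.303*1.428×10^-4*0.156 = 5.130347×10^-5
Rp = 0.004928 / 5.130347×10^-5 = 96.1 ohm*cm^2

96.1 ohm*cm^2


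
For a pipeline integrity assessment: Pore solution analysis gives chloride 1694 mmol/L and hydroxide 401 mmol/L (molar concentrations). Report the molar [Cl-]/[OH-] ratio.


Threshold parameter = [Cl-] / [OH-] (molar basis; both in mmol/L, so units cancel)
Ratio = 1694 / 401 = 4.22

4.22


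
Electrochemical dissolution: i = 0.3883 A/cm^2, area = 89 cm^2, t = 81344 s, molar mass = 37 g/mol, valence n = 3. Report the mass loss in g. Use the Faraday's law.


Apply Faraday's law: m = i*A*t*M / (n*F)
Total charge passed Q = i*A*t = 0.3883*89*81344 = 2811142.8928 C
m = Q*M/(n*F) = 2811142.8928*37/(3*96485) = 359.338 g

359.338 g


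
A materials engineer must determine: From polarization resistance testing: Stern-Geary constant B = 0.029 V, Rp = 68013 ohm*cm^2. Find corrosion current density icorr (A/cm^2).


Apply the Stern-Geary relation: icorr = B / Rp
icorr = 0.029 / 68013 = 4.264×10^-7 A/cm^2

4.264×10^-7 A/cm^2


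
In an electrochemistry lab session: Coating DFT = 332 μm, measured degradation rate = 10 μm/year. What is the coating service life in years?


Service life = thickness / degradation rate
Life = 332 / 10 = 33.2 years

33.2 years


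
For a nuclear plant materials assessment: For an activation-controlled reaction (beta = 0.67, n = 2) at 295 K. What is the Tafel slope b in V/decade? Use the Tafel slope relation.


Apply the Tafel slope relation: b = 2.303*R*T/(beta*n*F)
Numerator: 2.303 * 8.314 * 295 = 5648.41
Denominator: 0.67 * 2 * 96485 = 129289.9
b = 5648.41 / 129289.9 = 0.044 V/decade

0.044 V/decade


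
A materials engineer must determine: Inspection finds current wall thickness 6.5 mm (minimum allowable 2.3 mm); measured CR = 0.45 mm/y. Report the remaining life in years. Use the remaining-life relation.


Apply the remaining-life relation: RL = (t_current − t_min) / CR
RL = (6.5 − 2.3) / 0.45 = 4.2 / 0.45 = 9.3 years

9.3 years


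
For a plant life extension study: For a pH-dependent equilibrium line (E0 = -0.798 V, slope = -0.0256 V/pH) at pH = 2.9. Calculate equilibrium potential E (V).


Apply the Pourbaix line equation: E = E0 + slope*pH
E = -0.798 + (-0.0256)*2.9 = -0.798 + (-0.07424) = -0.87224 V
Rounded to 3 decimal places: E = -0.872 V

-0.872 V


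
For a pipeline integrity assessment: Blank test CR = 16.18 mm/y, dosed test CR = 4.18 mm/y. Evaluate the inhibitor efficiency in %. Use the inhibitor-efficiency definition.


Apply the inhibitor-efficiency definition: IE = (CR_blank − CR_inh)/CR_blank × 100
IE = (16.18 − 4.18) / 16.18 × 100
IE = 12.0 / 16.18 × 100 = 74.2 %

74.2 %


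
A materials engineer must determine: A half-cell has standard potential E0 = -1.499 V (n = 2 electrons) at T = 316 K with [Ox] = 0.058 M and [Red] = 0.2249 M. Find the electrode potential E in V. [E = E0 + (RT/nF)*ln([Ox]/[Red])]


Apply the Nernst equation: E = E0 + (RT/nF)*ln([Ox]/[Red])
Step 1: RT/nF = 8.314*316/(2*96485) = 0.01361468 V
Step 2: [Ox]/[Red] = 0.058/0.2249 = 0.257892
Step 3: ln(0.257892) = -1.355214
Step 4: correction = 0.01361468 * -1.355214 = -0.018 V
E = -1.499 + -0.018 = -1.517 V

-1.517 V


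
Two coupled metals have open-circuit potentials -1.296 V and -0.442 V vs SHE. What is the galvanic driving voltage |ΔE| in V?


Driving voltage is the absolute potential difference.
|ΔE| = |-1.296 − (-0.442)| = 0.854 V

0.854 V


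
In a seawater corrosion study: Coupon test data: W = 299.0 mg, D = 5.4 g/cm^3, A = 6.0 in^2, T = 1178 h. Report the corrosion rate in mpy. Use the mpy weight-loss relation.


Apply the mpy weight-loss relation: CR = 534 * W / (D * A * T)
Numerator: 534 * 299.0 = 159666.0
Denominator: 5.4 * 6.0 * 1178 = 38167.2
CR = 159666.0 / 38167.2 = 4.1833 mpy

4.1833 mpy


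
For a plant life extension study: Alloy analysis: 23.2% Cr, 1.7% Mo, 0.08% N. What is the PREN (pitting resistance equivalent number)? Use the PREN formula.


Apply the PREN formula: PREN = Cr + 3.3*Mo + 16*N
PREN = 23.2 + 3.3*1.7 + 16*0.08
PREN = 23.2 + 5.61 + 1.28 = 30.09

30.09


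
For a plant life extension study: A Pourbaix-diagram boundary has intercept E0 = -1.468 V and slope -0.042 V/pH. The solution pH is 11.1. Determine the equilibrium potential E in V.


Apply the Pourbaix line equation: E = E0 + slope*pH
E = -1.468 + (-0.042)*11.1 = -1.468 + (-0.4662) = -1.9342 V
Rounded to 3 decimal places: E = -1.934 V

-1.934 V


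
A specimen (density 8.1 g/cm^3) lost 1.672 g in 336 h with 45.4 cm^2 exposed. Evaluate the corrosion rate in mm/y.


Apply the mm/y weight-loss relation: CR = 87600 * W / (D * A * T)
Numerator: 87600 * 1.672 = 146467.2
Denominator: 8.1 * 45.4 * 336 = 123560.64
CR = 146467.2 / 123560.64 = 1.1854 mm/y

1.1854 mm/y


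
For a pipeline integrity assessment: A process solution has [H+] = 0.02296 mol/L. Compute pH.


pH = −log10[H+]
pH = −log10(0.02296) = 1.64

1.64


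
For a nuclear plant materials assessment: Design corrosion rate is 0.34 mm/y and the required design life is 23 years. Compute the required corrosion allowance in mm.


Corrosion allowance = CR × design life
CA = 0.34 * 23 = 7.82 mm

7.82 mm


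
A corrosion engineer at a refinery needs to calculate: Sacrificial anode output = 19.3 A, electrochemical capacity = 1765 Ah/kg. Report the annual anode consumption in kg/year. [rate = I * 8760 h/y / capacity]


Annual consumption = current * hours per year / capacity
Rate = 19.3 * 8760 / 1765 = 95.8 kg/year

95.8 kg/year


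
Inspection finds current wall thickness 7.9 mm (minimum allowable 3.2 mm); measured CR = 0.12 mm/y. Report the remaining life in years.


Apply the remaining-life relation: RL = (t_current − t_min) / CR
RL = (7.9 − 3.2) / 0.12 = 4.7 / 0.12 = 39.2 years

39.2 years


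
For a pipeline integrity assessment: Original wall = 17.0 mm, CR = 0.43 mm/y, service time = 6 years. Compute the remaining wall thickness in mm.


Remaining wall = original − CR × time
t = 17.0 − 0.43*6 = 17.0 − 2.58 = 14.42 mm

14.42 mm


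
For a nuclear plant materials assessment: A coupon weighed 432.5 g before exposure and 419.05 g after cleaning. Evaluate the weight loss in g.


Weight loss = initial − final
WL = 432.5 − 419.05 = 13.45 g

13.45 g


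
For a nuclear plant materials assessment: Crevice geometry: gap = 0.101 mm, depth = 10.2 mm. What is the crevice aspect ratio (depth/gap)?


Aspect ratio = depth / gap
Ratio = 10.2 / 0.101 = 101.0

101.0


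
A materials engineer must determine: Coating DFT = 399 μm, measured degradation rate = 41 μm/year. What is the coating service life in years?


Service life = thickness / degradation rate
Life = 399 / 41 = 9.7 years

9.7 years


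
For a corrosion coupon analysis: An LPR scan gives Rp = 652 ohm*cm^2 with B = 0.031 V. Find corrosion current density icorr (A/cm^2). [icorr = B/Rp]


Apply the Stern-Geary relation: icorr = B / Rp
icorr = 0.031 / 652 = 4.755×10^-5 A/cm^2

4.755×10^-5 A/cm^2


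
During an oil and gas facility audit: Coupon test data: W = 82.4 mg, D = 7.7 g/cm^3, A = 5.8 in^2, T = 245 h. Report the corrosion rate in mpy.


Apply the mpy weight-loss relation: CR = 534 * W / (D * A * T)
Numerator: 534 * 82.4 = 44001.6
Denominator: 7.7 * 5.8 * 245 = 10941.7
CR = 44001.6 / 10941.7 = 4.0215 mpy

4.0215 mpy


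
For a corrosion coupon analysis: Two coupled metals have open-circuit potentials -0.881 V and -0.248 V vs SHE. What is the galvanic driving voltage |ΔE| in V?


Driving voltage is the absolute potential difference.
|ΔE| = |-0.881 − (-0.248)| = 0.633 V

0.633 V


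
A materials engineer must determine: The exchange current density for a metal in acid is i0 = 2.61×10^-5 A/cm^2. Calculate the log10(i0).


i0 = 2.61×10^-5 A/cm^2
log10(i0) = -4.583

-4.583


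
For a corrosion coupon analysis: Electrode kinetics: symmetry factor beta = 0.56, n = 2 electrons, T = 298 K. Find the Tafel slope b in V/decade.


Apply the Tafel slope relation: b = 2.303*R*T/(beta*n*F)
Numerator: 2.303 * 8.314 * 298 = 5705.85
Denominator: 0.56 * 2 * 96485 = 108063.2
b = 5705.85 / 108063.2 = 0.0528 V/decade

0.0528 V/decade


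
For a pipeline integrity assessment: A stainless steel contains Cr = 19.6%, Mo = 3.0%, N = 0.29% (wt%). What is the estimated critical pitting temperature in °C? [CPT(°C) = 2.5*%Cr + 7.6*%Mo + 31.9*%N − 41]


Apply the ASTM G48 empirical CPT estimate: CPT(°C) = 2.5*%Cr + 7.6*%Mo + 31.9*%N − 41
2.5*19.6 = 49; 7.6*3.0 = 22.8; 31.9*0.29 = 9.251
CPT = 49 + 22.8 + 9.251 − 41 = 40.051 °C
Rounded to 0.1 °C: CPT ≈ 40.1 °C

40.1 °C
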